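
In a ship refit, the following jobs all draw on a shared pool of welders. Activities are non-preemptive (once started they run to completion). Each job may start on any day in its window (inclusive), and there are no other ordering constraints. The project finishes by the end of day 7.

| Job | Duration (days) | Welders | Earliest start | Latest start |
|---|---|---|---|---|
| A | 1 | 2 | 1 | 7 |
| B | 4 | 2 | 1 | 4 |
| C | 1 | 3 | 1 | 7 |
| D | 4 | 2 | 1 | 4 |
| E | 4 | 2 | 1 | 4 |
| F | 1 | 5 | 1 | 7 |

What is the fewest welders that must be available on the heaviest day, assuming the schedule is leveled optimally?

6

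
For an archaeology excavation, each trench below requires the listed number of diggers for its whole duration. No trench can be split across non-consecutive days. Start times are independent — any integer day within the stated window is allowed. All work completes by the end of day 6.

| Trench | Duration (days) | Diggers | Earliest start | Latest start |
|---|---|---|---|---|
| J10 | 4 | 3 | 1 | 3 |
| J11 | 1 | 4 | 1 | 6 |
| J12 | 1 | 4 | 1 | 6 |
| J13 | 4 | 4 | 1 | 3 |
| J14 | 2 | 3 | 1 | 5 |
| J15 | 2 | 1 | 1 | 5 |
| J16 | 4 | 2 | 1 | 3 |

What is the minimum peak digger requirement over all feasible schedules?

9

Early-start (J10@1, J11@1, J12@1, J13@1, J14@1, J15@1, J16@1) gives peak 21: d1:21  d2:13  d3:9  d4:9  d5:0  d6:0.
Shift J12→2, J13→3, J14→5, J16→3.
Schedule J10@1, J11@1, J12@2, J13@3, J14@5, J15@1, J16@3: d1:8  d2:8  d3:9  d4:9  d5:9  d6:9 — peak 9.
Total digger-days = 52 over 6 days ⇒ peak ≥ ⌈52/6⌉ = 9, so 9 is optimal.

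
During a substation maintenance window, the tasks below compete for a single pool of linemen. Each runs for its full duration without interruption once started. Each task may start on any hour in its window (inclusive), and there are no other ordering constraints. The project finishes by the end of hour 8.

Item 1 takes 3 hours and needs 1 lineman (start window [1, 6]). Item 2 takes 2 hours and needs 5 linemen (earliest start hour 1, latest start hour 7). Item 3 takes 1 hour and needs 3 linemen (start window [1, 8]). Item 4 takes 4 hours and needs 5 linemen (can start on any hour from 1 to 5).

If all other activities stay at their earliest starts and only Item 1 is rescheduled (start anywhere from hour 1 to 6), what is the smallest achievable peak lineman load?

13

Item 1@1: h1:14  h2:11  h3:6  h4:5  h5:0  h6:0  h7:0  h8:0 → peak 14
Item 1@2: h1:13  h2:11  h3:6  h4:6  h5:0  h6:0  h7:0  h8:0 → peak 13
Item 1@3: h1:13  h2:10  h3:6  h4:6  h5:1  h6:0  h7:0  h8:0 → peak 13
Item 1@4: h1:13  h2:10  h3:5  h4:6  h5:1  h6:1  h7:0  h8:0 → peak 13
Item 1@5: h1:13  h2:10  h3:5  h4:5  h5:1  h6:1  h7:1  h8:0 → peak 13
Item 1@6: h1:13  h2:10  h3:5  h4:5  h5:0  h6:1  h7:1  h8:1 → peak 13
Best is Item 1@2, peak 13.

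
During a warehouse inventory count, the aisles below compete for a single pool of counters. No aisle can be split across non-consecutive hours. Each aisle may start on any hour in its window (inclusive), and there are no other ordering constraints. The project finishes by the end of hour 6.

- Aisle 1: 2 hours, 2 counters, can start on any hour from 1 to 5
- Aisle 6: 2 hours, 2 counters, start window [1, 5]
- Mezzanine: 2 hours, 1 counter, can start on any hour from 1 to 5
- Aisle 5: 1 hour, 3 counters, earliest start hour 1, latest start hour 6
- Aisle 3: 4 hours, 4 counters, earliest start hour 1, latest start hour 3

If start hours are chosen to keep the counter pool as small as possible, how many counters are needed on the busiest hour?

Early-start (Aisle 1@1, Aisle 6@1, Mezzanine@1, Aisle 5@1, Aisle 3@1) gives peak 12: h1:12  h2:9  h3:4  h4:4  h5:0  h6:0.
Shift Aisle 6→2, Aisle 3→3.
Schedule Aisle 1@1, Aisle 6@2, Mezzanine@1, Aisle 5@1, Aisle 3@3: h1:6  h2:5  h3:6  h4:4  h5:4  h6:4 — peak 6.

6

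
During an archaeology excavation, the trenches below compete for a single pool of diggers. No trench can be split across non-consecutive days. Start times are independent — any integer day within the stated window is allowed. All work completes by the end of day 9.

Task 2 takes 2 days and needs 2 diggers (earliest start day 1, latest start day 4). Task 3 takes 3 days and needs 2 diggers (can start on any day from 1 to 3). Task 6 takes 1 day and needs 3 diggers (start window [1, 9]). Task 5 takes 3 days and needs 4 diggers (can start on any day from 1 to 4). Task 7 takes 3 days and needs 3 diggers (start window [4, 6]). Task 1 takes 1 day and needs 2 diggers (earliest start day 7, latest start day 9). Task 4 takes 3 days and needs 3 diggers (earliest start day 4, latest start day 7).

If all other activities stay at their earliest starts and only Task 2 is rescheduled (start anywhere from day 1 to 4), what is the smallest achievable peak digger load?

Task 2@1: d1:11  d2:8  d3:6  d4:6  d5:6  d6:6  d7:2  d8:0  d9:0 → peak 11
Task 2@2: d1:9  d2:8  d3:8  d4:6  d5:6  d6:6  d7:2  d8:0  d9:0 → peak 9
Task 2@3: d1:9  d2:6  d3:8  d4:8  d5:6  d6:6  d7:2  d8:0  d9:0 → peak 9
Task 2@4: d1:9  d2:6  d3:6  d4:8  d5:8  d6:6  d7:2  d8:0  d9:0 → peak 9
Best is Task 2@2, peak 9.

9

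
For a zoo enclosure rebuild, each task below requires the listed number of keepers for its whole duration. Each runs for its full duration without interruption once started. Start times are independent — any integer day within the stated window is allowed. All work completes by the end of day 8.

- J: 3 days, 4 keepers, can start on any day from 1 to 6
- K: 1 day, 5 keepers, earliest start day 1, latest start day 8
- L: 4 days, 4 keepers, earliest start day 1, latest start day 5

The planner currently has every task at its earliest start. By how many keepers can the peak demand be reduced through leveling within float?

8

Early-start peak: d1:13  d2:8  d3:8  d4:4  d5:0  d6:0  d7:0  d8:0 ⇒ 13.
Leveled (J@1, K@4, L@5): d1:4  d2:4  d3:4  d4:5  d5:4  d6:4  d7:4  d8:4 ⇒ 5.
Reduction 13 − 5 = 8.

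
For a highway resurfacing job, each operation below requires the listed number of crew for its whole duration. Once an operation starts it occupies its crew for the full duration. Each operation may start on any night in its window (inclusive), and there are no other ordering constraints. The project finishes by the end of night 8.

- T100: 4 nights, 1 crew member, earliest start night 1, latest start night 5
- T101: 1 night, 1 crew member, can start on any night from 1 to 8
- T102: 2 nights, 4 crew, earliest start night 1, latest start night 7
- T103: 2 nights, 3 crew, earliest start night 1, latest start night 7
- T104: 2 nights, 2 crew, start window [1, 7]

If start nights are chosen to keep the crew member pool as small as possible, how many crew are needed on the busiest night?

4

Early-start (T100@1, T101@1, T102@1, T103@1, T104@1) gives peak 11: n1:11  n2:10  n3:1  n4:1  n5:0  n6:0  n7:0  n8:0.
Shift T102→5, T103→2, T104→7.
Schedule T100@1, T101@1, T102@5, T103@2, T104@7: n1:2  n2:4  n3:4  n4:1  n5:4  n6:4  n7:2  n8:2 — peak 4.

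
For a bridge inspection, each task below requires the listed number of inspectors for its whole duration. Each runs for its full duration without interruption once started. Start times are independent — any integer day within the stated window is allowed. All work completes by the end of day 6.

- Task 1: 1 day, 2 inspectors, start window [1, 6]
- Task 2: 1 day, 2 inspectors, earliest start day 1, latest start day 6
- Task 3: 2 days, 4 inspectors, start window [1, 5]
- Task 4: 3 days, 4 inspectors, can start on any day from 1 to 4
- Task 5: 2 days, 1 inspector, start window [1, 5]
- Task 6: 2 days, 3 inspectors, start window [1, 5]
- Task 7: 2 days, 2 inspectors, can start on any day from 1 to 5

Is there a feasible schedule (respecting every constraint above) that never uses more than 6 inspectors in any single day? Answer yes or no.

The minimum achievable peak is 7; 6 < 7, so no feasible schedule stays within the cap.

no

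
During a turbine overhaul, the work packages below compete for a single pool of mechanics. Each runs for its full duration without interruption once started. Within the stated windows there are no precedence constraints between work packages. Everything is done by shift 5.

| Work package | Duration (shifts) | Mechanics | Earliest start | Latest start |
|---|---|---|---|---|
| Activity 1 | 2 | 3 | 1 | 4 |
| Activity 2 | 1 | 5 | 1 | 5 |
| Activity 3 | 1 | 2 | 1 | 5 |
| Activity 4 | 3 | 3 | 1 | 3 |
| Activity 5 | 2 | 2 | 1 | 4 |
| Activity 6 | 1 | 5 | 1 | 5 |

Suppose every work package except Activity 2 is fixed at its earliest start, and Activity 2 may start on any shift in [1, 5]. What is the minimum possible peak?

15

Activity 2@1: s1:20  s2:8  s3:3  s4:0  s5:0 → peak 20
Activity 2@2: s1:15  s2:13  s3:3  s4:0  s5:0 → peak 15
Activity 2@3: s1:15  s2:8  s3:8  s4:0  s5:0 → peak 15
Activity 2@4: s1:15  s2:8  s3:3  s4:5  s5:0 → peak 15
Activity 2@5: s1:15  s2:8  s3:3  s4:0  s5:5 → peak 15
Best is Activity 2@2, peak 15.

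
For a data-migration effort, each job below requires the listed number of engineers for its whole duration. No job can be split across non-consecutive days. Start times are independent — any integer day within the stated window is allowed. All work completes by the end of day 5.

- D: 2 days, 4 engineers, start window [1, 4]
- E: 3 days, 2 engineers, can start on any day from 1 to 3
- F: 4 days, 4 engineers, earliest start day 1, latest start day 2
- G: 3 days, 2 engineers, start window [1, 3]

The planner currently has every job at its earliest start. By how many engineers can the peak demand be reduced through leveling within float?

Early-start peak: d1:12  d2:12  d3:8  d4:4  d5:0 ⇒ 12.
Leveled (D@1, E@3, F@1, G@3): d1:8  d2:8  d3:8  d4:8  d5:4 ⇒ 8.
Reduction 12 − 8 = 4.

4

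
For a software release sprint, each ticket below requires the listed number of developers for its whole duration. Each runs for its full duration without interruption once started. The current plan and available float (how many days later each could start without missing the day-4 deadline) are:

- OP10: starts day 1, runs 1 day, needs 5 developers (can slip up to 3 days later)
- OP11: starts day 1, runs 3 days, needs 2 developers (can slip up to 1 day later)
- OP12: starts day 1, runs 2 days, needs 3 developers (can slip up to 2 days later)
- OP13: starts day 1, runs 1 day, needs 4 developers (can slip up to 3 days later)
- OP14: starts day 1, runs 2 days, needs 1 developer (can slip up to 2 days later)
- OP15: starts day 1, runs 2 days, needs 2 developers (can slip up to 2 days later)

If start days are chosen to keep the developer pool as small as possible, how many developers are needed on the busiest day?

Early-start (OP10@1, OP11@1, OP12@1, OP13@1, OP14@1, OP15@1) gives peak 17: d1:17  d2:8  d3:2  d4:0.
Shift OP11→2, OP12→2, OP13→4, OP14→3.
Schedule OP10@1, OP11@2, OP12@2, OP13@4, OP14@3, OP15@1: d1:7  d2:7  d3:6  d4:7 — peak 7.
Total developer-days = 27 over 4 days ⇒ peak ≥ ⌈27/4⌉ = 7, so 7 is optimal.

7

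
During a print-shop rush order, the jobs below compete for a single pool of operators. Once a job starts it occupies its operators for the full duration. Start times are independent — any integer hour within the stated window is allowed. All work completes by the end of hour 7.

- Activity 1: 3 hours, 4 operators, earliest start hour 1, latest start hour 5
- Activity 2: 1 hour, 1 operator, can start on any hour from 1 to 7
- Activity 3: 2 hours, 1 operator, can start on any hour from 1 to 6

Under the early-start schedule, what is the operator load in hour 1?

6

At early start, hour 1 has: Activity 1, Activity 2, Activity 3.
Demand: 4 + 1 + 1 = 6.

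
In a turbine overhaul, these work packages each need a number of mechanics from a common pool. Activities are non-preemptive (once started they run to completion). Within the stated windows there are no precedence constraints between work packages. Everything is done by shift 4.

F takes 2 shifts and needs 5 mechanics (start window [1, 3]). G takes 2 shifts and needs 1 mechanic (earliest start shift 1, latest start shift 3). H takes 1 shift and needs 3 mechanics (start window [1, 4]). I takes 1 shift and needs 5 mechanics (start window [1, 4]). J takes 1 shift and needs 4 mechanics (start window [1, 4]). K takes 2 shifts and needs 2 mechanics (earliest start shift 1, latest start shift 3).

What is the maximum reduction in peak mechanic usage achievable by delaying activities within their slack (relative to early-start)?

12

Early-start peak: s1:20  s2:8  s3:0  s4:0 ⇒ 20.
Leveled (F@1, G@1, H@3, I@3, J@4, K@1): s1:8  s2:8  s3:8  s4:4 ⇒ 8.
Reduction 20 − 8 = 12.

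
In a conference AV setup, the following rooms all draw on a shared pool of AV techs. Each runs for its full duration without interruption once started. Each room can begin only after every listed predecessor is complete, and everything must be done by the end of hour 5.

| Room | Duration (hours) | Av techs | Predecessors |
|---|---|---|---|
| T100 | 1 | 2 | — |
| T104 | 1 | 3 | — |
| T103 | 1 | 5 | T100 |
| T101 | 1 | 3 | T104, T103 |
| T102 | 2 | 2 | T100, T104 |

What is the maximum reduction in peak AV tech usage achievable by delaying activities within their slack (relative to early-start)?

2

Early-start peak: h1:5  h2:7  h3:5  h4:0  h5:0 ⇒ 7.
Leveled (T100@1, T104@1, T103@2, T101@3, T102@3): h1:5  h2:5  h3:5  h4:2  h5:0 ⇒ 5.
Reduction 7 − 5 = 2.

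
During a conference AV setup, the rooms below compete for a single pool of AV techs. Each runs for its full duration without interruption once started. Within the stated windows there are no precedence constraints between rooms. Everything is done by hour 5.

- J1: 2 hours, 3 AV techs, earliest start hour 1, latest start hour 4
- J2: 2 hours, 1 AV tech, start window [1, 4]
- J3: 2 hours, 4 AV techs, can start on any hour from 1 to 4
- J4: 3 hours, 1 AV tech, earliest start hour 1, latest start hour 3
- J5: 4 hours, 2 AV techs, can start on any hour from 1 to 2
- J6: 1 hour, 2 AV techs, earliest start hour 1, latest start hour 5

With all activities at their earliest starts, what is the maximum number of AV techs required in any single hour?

13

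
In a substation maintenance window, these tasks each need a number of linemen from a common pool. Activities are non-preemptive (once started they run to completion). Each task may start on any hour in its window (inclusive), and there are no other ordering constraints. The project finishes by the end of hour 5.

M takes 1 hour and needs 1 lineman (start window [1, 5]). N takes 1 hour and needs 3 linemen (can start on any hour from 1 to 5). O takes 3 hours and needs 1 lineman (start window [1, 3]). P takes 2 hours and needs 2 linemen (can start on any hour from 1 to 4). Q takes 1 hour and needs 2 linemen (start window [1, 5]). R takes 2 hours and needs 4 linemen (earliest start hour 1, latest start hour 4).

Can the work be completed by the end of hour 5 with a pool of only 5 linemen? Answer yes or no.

yes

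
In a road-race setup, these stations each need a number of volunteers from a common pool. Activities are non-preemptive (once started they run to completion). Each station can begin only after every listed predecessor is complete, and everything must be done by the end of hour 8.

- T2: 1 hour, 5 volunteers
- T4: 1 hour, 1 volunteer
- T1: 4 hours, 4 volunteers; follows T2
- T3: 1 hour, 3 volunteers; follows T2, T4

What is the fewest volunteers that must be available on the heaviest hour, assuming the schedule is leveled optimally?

Early-start (T2@1, T4@1, T1@2, T3@2) gives peak 7: h1:6  h2:7  h3:4  h4:4  h5:4  h6:0  h7:0  h8:0.
Shift T4→2, T3→6.
Schedule T2@1, T4@2, T1@2, T3@6: h1:5  h2:5  h3:4  h4:4  h5:4  h6:3  h7:0  h8:0 — peak 5.

5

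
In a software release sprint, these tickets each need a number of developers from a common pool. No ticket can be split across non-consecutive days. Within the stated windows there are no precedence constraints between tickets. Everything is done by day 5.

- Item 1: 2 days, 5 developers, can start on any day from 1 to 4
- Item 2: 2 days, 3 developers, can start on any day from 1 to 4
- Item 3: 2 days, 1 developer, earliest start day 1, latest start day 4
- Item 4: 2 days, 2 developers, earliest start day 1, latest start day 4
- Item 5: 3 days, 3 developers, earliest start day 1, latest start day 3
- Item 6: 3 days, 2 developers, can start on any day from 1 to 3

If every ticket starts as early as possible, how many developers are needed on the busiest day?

Early-start schedule: Item 1@1, Item 2@1, Item 3@1, Item 4@1, Item 5@1, Item 6@1.
Load per day: day 1: 16, day 2: 16, day 3: 5, day 4: 0, day 5: 0.
Peak is 16.

16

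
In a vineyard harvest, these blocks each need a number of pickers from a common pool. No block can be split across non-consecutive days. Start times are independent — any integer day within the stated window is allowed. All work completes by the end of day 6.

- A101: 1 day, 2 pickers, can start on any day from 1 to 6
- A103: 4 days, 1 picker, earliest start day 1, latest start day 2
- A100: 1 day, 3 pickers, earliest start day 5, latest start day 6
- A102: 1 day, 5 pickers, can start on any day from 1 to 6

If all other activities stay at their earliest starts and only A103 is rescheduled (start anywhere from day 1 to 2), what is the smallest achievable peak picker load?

7

A103@1: d1:8  d2:1  d3:1  d4:1  d5:3  d6:0 → peak 8
A103@2: d1:7  d2:1  d3:1  d4:1  d5:4  d6:0 → peak 7
Best is A103@2, peak 7.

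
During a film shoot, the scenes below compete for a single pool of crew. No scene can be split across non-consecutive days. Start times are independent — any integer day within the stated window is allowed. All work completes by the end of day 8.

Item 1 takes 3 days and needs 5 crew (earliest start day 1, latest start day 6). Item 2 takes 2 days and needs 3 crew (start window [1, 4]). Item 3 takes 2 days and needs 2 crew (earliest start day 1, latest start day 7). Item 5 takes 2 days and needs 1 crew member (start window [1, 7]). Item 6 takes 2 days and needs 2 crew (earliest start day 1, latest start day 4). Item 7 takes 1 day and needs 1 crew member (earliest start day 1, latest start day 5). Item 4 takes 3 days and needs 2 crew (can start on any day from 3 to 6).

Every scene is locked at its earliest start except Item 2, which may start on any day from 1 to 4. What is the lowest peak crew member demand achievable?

Item 2@1: d1:14  d2:13  d3:7  d4:2  d5:2  d6:0  d7:0  d8:0 → peak 14
Item 2@2: d1:11  d2:13  d3:10  d4:2  d5:2  d6:0  d7:0  d8:0 → peak 13
Item 2@3: d1:11  d2:10  d3:10  d4:5  d5:2  d6:0  d7:0  d8:0 → peak 11
Item 2@4: d1:11  d2:10  d3:7  d4:5  d5:5  d6:0  d7:0  d8:0 → peak 11
Best is Item 2@3, peak 11.

11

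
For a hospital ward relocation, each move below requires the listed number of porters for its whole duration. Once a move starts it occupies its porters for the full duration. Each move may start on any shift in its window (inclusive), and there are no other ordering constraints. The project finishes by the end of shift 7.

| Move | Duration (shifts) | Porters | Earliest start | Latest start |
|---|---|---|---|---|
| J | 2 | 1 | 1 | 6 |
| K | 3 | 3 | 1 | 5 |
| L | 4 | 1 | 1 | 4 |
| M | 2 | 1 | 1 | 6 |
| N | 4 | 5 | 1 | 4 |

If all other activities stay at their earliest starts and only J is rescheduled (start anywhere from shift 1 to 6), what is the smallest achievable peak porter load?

10

J@1: s1:11  s2:11  s3:9  s4:6  s5:0  s6:0  s7:0 → peak 11
J@2: s1:10  s2:11  s3:10  s4:6  s5:0  s6:0  s7:0 → peak 11
J@3: s1:10  s2:10  s3:10  s4:7  s5:0  s6:0  s7:0 → peak 10
J@4: s1:10  s2:10  s3:9  s4:7  s5:1  s6:0  s7:0 → peak 10
J@5: s1:10  s2:10  s3:9  s4:6  s5:1  s6:1  s7:0 → peak 10
J@6: s1:10  s2:10  s3:9  s4:6  s5:0  s6:1  s7:1 → peak 10
Best is J@3, peak 10.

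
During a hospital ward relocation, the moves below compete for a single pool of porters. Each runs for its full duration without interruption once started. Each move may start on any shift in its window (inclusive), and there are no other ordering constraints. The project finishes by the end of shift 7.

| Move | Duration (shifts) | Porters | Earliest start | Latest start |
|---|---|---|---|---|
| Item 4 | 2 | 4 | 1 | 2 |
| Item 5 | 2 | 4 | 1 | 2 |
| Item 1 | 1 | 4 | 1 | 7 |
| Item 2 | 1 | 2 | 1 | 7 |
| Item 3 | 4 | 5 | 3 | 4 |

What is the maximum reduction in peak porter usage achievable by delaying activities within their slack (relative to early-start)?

6

Early-start peak: s1:14  s2:8  s3:5  s4:5  s5:5  s6:5  s7:0 ⇒ 14.
Leveled (Item 4@1, Item 5@1, Item 1@3, Item 2@3, Item 3@4): s1:8  s2:8  s3:6  s4:5  s5:5  s6:5  s7:5 ⇒ 8.
Reduction 14 − 8 = 6.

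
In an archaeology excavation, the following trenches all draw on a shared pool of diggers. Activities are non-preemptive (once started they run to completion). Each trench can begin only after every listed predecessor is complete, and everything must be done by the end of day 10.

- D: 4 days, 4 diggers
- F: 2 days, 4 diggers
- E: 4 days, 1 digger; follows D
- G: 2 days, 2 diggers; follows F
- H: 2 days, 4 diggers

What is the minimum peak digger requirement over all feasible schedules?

Early-start (D@1, F@1, E@5, G@3, H@1) gives peak 12: d1:12  d2:12  d3:6  d4:6  d5:1  d6:1  d7:1  d8:1  d9:0  d10:0.
Shift F→5, G→7, H→9.
Schedule D@1, F@5, E@5, G@7, H@9: d1:4  d2:4  d3:4  d4:4  d5:5  d6:5  d7:3  d8:3  d9:4  d10:4 — peak 5.

5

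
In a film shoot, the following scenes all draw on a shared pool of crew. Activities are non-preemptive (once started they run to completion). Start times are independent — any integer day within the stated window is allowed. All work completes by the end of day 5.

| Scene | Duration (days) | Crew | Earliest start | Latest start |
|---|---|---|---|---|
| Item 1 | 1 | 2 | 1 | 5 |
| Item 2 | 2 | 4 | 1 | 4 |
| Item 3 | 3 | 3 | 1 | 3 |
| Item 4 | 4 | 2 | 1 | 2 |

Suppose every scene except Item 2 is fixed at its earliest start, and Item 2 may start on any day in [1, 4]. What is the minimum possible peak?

7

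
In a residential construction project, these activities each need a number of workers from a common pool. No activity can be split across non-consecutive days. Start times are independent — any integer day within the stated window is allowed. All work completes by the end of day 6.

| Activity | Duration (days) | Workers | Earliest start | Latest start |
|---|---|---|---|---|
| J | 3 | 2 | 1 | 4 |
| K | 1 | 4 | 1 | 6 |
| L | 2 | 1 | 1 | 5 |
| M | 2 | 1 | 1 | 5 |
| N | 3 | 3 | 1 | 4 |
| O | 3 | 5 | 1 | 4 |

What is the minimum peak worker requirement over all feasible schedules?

7

Early-start (J@1, K@1, L@1, M@1, N@1, O@1) gives peak 16: d1:16  d2:12  d3:10  d4:0  d5:0  d6:0.
Shift K→4, L→5, M→5, N→4.
Schedule J@1, K@4, L@5, M@5, N@4, O@1: d1:7  d2:7  d3:7  d4:7  d5:5  d6:5 — peak 7.
Total worker-days = 38 over 6 days ⇒ peak ≥ ⌈38/6⌉ = 7, so 7 is optimal.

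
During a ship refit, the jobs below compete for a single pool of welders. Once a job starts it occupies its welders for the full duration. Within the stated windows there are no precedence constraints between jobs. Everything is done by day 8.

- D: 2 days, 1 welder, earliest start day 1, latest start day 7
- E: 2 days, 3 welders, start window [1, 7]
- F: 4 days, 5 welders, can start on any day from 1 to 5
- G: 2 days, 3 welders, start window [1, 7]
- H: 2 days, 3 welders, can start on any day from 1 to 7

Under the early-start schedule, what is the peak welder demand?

Early-start schedule: D@1, E@1, F@1, G@1, H@1.
Load per day: day 1: 15, day 2: 15, day 3: 5, day 4: 5, day 5: 0, day 6: 0, day 7: 0, day 8: 0.
Peak is 15.

15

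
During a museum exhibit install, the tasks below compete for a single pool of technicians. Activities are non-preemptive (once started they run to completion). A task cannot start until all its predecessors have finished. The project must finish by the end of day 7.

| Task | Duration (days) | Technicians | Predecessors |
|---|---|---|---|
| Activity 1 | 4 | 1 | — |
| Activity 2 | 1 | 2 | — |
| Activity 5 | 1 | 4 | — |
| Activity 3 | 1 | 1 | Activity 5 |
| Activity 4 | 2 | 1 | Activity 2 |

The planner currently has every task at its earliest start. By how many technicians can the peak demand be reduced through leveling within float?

3

Early-start peak: d1:7  d2:3  d3:2  d4:1  d5:0  d6:0  d7:0 ⇒ 7.
Leveled (Activity 1@1, Activity 2@1, Activity 5@5, Activity 3@6, Activity 4@2): d1:3  d2:2  d3:2  d4:1  d5:4  d6:1  d7:0 ⇒ 4.
Reduction 7 − 4 = 3.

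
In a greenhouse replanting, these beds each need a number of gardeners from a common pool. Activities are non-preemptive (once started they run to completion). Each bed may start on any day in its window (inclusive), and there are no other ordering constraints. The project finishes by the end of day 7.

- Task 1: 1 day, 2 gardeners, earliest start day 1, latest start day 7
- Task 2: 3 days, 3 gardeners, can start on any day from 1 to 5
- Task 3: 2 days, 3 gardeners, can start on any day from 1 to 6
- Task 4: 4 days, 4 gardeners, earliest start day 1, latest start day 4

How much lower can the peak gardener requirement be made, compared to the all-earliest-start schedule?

Early-start peak: d1:12  d2:10  d3:7  d4:4  d5:0  d6:0  d7:0 ⇒ 12.
Leveled (Task 1@1, Task 2@1, Task 3@2, Task 4@4): d1:5  d2:6  d3:6  d4:4  d5:4  d6:4  d7:4 ⇒ 6.
Reduction 12 − 6 = 6.

6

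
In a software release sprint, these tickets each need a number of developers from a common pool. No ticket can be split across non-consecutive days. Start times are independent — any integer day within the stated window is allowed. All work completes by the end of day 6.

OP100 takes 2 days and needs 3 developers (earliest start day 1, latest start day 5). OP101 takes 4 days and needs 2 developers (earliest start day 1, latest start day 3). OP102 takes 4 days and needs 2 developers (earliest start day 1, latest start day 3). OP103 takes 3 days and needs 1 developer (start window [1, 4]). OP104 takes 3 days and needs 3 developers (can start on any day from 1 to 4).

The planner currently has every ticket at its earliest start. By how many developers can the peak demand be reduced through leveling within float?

4

Early-start peak: d1:11  d2:11  d3:8  d4:4  d5:0  d6:0 ⇒ 11.
Leveled (OP100@1, OP101@1, OP102@3, OP103@1, OP104@4): d1:6  d2:6  d3:5  d4:7  d5:5  d6:5 ⇒ 7.
Reduction 11 − 7 = 4.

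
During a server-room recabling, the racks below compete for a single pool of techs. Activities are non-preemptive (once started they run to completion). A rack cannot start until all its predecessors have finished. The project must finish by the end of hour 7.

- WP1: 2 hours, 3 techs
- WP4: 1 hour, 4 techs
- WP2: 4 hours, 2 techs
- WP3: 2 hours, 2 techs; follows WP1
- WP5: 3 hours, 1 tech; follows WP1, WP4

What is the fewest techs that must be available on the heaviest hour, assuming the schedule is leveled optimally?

Early-start (WP1@1, WP4@1, WP2@1, WP3@3, WP5@3) gives peak 9: h1:9  h2:5  h3:5  h4:5  h5:1  h6:0  h7:0.
Shift WP4→3, WP2→4, WP3→4, WP5→4.
Schedule WP1@1, WP4@3, WP2@4, WP3@4, WP5@4: h1:3  h2:3  h3:4  h4:5  h5:5  h6:3  h7:2 — peak 5.

5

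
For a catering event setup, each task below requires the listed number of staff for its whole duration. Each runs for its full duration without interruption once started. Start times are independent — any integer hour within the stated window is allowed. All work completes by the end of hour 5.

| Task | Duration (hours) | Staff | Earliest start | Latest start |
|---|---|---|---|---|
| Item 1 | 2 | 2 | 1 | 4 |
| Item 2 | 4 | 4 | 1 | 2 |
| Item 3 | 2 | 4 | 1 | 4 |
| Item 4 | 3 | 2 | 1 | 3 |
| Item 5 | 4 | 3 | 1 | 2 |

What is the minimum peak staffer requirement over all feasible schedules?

Early-start (Item 1@1, Item 2@1, Item 3@1, Item 4@1, Item 5@1) gives peak 15: h1:15  h2:15  h3:9  h4:7  h5:0.
Shift Item 3→4.
Schedule Item 1@1, Item 2@1, Item 3@4, Item 4@1, Item 5@1: h1:11  h2:11  h3:9  h4:11  h5:4 — peak 11.

11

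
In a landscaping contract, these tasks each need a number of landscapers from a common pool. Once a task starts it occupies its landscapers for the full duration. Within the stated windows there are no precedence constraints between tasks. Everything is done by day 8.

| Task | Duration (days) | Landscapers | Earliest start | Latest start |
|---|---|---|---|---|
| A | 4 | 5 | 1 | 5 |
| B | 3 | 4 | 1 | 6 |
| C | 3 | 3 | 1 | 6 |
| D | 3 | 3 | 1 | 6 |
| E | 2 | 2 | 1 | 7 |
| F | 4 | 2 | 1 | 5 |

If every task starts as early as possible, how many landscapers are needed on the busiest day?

19

Early-start schedule: A@1, B@1, C@1, D@1, E@1, F@1.
Load per day: day 1: 19, day 2: 19, day 3: 17, day 4: 7, day 5: 0, day 6: 0, day 7: 0, day 8: 0.
Peak is 19.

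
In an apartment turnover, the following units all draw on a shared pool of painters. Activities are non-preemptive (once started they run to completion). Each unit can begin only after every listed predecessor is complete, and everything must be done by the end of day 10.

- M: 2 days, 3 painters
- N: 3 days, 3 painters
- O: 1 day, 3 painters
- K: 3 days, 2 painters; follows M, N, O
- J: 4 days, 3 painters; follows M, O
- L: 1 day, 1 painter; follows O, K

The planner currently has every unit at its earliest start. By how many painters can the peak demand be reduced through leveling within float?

Early-start peak: d1:9  d2:6  d3:6  d4:5  d5:5  d6:5  d7:1  d8:0  d9:0  d10:0 ⇒ 9.
Leveled (M@1, N@3, O@6, K@7, J@7, L@10): d1:3  d2:3  d3:3  d4:3  d5:3  d6:3  d7:5  d8:5  d9:5  d10:4 ⇒ 5.
Reduction 9 − 5 = 4.

4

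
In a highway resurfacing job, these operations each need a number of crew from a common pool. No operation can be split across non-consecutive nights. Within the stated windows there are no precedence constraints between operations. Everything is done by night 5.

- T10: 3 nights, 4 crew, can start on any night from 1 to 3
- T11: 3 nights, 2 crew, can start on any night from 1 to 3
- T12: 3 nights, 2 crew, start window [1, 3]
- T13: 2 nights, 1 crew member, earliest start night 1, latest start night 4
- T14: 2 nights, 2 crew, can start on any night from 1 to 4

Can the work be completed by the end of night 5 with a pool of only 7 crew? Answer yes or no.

The minimum achievable peak is 8; 7 < 8, so no feasible schedule stays within the cap.

no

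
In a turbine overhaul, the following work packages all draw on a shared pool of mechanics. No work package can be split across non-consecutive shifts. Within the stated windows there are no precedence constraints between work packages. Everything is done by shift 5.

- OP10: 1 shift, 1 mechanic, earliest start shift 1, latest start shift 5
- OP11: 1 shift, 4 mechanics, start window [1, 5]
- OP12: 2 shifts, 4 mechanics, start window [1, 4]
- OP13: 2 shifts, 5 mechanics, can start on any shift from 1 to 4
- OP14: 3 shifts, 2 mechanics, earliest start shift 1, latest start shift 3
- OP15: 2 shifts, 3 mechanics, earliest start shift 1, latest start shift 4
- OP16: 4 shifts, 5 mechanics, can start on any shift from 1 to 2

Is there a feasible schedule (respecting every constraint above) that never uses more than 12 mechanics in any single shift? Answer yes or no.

yes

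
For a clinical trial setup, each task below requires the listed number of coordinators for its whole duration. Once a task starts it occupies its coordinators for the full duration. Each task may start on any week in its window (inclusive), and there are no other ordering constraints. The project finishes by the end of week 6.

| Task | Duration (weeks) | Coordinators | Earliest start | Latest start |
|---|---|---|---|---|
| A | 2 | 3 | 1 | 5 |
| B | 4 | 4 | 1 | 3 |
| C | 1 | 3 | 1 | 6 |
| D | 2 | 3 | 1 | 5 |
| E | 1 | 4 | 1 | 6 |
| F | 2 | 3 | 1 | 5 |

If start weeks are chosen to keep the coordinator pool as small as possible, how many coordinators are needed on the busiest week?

7

Early-start (A@1, B@1, C@1, D@1, E@1, F@1) gives peak 20: w1:20  w2:13  w3:4  w4:4  w5:0  w6:0.
Shift C→3, D→4, E→6, F→5.
Schedule A@1, B@1, C@3, D@4, E@6, F@5: w1:7  w2:7  w3:7  w4:7  w5:6  w6:7 — peak 7.
Total coordinator-weeks = 41 over 6 weeks ⇒ peak ≥ ⌈41/6⌉ = 7, so 7 is optimal.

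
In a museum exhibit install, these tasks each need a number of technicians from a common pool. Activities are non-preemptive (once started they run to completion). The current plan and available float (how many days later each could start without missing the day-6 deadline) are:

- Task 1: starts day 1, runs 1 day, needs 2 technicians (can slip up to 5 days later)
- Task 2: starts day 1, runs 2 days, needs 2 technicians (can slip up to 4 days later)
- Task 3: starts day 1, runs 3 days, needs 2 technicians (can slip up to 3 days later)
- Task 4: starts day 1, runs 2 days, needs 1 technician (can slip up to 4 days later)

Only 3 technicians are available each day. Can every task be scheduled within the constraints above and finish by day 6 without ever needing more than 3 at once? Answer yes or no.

yes

Schedule Task 1@1, Task 2@2, Task 3@4, Task 4@1: d1:3  d2:3  d3:2  d4:2  d5:2  d6:2 — peak 3 ≤ 3.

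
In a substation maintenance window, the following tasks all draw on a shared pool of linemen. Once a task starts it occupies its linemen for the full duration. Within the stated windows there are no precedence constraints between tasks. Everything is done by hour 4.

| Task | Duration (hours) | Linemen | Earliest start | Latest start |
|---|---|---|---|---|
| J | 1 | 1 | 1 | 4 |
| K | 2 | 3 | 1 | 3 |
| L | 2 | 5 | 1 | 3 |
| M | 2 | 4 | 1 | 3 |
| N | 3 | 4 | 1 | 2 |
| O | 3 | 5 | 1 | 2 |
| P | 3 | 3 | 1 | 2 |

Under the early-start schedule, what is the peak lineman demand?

25

Early-start schedule: J@1, K@1, L@1, M@1, N@1, O@1, P@1.
Load per hour: hour 1: 25, hour 2: 24, hour 3: 12, hour 4: 0.
Peak is 25.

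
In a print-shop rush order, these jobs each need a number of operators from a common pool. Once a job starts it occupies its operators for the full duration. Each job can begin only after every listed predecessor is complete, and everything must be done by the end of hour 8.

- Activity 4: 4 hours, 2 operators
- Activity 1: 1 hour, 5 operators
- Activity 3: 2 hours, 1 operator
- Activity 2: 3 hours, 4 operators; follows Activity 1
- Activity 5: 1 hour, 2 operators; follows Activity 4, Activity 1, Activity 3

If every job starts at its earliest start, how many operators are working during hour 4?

6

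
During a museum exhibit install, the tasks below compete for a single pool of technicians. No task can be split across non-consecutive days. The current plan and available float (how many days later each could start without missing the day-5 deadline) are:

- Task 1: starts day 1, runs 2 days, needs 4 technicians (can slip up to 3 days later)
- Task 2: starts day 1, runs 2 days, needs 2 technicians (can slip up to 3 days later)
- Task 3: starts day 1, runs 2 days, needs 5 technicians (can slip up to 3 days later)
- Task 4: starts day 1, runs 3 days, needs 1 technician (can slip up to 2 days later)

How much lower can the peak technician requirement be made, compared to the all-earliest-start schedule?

6

Early-start peak: d1:12  d2:12  d3:1  d4:0  d5:0 ⇒ 12.
Leveled (Task 1@1, Task 2@1, Task 3@3, Task 4@3): d1:6  d2:6  d3:6  d4:6  d5:1 ⇒ 6.
Reduction 12 − 6 = 6.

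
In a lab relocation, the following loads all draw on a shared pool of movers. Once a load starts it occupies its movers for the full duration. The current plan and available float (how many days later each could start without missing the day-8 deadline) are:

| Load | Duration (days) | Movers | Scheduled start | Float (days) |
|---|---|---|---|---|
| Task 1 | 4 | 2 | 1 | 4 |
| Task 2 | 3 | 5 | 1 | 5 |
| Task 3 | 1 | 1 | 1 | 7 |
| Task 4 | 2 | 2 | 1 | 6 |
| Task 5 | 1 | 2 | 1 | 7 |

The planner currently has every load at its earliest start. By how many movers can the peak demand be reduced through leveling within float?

Early-start peak: d1:12  d2:9  d3:7  d4:2  d5:0  d6:0  d7:0  d8:0 ⇒ 12.
Leveled (Task 1@1, Task 2@5, Task 3@1, Task 4@1, Task 5@3): d1:5  d2:4  d3:4  d4:2  d5:5  d6:5  d7:5  d8:0 ⇒ 5.
Reduction 12 − 5 = 7.

7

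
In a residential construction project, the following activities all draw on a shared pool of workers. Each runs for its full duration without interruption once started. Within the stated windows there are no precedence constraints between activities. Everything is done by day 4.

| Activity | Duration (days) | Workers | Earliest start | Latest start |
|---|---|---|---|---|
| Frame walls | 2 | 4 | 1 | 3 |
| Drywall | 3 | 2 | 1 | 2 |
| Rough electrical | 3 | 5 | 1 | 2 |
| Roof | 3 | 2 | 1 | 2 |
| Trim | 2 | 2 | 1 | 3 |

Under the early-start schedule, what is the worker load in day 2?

15

At early start, day 2 has: Frame walls, Drywall, Rough electrical, Roof, Trim.
Demand: 4 + 2 + 5 + 2 + 2 = 15.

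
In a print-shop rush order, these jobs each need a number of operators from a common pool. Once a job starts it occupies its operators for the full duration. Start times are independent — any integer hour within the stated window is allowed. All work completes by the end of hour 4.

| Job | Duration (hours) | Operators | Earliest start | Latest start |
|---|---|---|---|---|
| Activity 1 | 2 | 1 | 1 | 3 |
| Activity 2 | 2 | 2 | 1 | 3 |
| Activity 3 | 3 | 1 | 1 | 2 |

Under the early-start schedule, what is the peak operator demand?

4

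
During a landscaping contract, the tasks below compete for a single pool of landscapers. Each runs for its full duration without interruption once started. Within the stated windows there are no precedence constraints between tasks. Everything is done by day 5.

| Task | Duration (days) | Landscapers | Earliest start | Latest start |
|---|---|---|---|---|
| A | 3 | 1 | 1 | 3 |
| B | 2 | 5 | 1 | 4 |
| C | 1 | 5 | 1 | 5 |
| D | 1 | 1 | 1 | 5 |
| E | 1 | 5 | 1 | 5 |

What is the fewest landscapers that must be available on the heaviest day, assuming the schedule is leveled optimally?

6

Early-start (A@1, B@1, C@1, D@1, E@1) gives peak 17: d1:17  d2:6  d3:1  d4:0  d5:0.
Shift C→3, D→4, E→4.
Schedule A@1, B@1, C@3, D@4, E@4: d1:6  d2:6  d3:6  d4:6  d5:0 — peak 6.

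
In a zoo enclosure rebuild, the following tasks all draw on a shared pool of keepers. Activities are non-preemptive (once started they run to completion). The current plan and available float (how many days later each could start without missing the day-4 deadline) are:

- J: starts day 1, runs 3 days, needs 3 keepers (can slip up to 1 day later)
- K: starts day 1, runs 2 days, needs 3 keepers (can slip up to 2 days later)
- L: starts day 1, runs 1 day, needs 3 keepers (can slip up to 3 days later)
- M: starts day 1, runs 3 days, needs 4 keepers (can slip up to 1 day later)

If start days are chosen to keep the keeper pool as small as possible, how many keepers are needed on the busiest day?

10

Early-start (J@1, K@1, L@1, M@1) gives peak 13: d1:13  d2:10  d3:7  d4:0.
Shift M→2.
Schedule J@1, K@1, L@1, M@2: d1:9  d2:10  d3:7  d4:4 — peak 10.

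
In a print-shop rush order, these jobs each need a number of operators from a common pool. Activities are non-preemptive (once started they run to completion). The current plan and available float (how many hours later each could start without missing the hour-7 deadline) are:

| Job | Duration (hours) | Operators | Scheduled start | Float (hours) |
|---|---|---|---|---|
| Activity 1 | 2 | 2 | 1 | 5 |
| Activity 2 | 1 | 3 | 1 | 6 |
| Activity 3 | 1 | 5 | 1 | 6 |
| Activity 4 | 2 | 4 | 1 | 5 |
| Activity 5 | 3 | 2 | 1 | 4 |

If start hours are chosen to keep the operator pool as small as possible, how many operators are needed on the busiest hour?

Early-start (Activity 1@1, Activity 2@1, Activity 3@1, Activity 4@1, Activity 5@1) gives peak 16: h1:16  h2:8  h3:2  h4:0  h5:0  h6:0  h7:0.
Shift Activity 3→5, Activity 4→6, Activity 5→2.
Schedule Activity 1@1, Activity 2@1, Activity 3@5, Activity 4@6, Activity 5@2: h1:5  h2:4  h3:2  h4:2  h5:5  h6:4  h7:4 — peak 5.

5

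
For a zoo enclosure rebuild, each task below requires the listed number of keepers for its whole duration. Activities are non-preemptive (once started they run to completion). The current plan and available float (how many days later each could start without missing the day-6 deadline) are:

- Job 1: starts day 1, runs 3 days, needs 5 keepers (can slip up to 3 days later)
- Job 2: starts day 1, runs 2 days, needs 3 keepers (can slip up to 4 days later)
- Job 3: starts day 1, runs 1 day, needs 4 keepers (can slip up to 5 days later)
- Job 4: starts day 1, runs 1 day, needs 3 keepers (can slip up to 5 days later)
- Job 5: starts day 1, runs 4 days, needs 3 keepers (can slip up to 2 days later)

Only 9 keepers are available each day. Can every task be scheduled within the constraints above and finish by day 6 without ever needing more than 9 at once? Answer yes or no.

Schedule Job 1@1, Job 2@1, Job 3@4, Job 4@5, Job 5@3: d1:8  d2:8  d3:8  d4:7  d5:6  d6:3 — peak 8 ≤ 9.

yes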